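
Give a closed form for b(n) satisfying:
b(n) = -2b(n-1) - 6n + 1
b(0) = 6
First-order linear with linear forcing.
Homogeneous solution: b_h(n) = A·(-2)^n.
Try particular b_p(n) = pn + q. Substituting:
  pn + q = -2(p(n-1) + q) - 6n + 1.
Matching the n-coefficient: p = -2p - 6 ⇒ p = -2.
Matching constants: q = 2p - 2q + 1 ⇒ q = -1.
General: b(n) = A·(-2)^n - 2 n - 1.
Apply b(0) = 6: A - 1 = 6 ⇒ A = 7.
So b(n) = 7 \left(-2\right)^{n} - 2 n - 1.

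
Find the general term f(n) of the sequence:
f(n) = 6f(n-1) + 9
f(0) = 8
First-order linear non-homogeneous.
Homogeneous solution: f_h(n) = A·(6)^n.
Try constant particular solution f_p = K: K = 6K + 9 ⇒ K = - \frac{9}{5}.
General: f(n) = A·(6)^n - \frac{9}{5}.
Apply f(0) = 8: A - \frac{9}{5} = 8 ⇒ A = \frac{49}{5}.
So f(n) = \frac{49 \cdot 6^{n}}{5} - \frac{9}{5}.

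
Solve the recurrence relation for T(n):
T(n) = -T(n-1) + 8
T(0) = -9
First-order linear non-homogeneous.
Homogeneous solution: T_h(n) = A·(-1)^n.
Try constant particular solution T_p = K: K = -K + 8 ⇒ K = 4.
General: T(n) = A·(-1)^n + 4.
Apply T(0) = -9: A + 4 = -9 ⇒ A = -13.
So T(n) = 4 - 13 \left(-1\right)^{n}.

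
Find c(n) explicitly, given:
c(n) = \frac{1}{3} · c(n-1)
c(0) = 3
Pure geometric recurrence with ratio \frac{1}{3}.
By induction c(n) = c(0) · (\frac{1}{3})^n = 3 \cdot 3^{- n}.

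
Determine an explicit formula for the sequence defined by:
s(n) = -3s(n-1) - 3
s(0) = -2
First-order linear non-homogeneous.
Homogeneous solution: s_h(n) = A·(-3)^n.
Try constant particular solution s_p = K: K = -3K - 3 ⇒ K = - \frac{3}{4}.
General: s(n) = A·(-3)^n - \frac{3}{4}.
Apply s(0) = -2: A - \frac{3}{4} = -2 ⇒ A = - \frac{5}{4}.
So s(n) = - \frac{5 \left(-3\right)^{n}}{4} - \frac{3}{4}.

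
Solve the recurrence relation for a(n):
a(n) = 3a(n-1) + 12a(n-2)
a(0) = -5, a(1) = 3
Characteristic equation: x² - 3x - 12 = 0.
Discriminant Δ = (3)² + 4·(12) = 57.
Roots r₁,₂ = (3 ± √57)/2, so r₁ = \frac{3}{2} + \frac{\sqrt{57}}{2}, r₂ = \frac{3}{2} - \frac{\sqrt{57}}{2}.
General solution: a(n) = A·r₁^n + B·r₂^n.
From the initial conditions, A + B = -5 and r₁A + r₂B = 3.
Since r₁ - r₂ = √57: A = (3 - (-5)r₂)/√57 = - \frac{5}{2} + \frac{7 \sqrt{57}}{38}, and B = -5 - A = - \frac{5}{2} - \frac{7 \sqrt{57}}{38}.
So a(n) = \left(- \frac{5}{2} + \frac{7 \sqrt{57}}{38}\right)\left(\frac{3}{2} + \frac{\sqrt{57}}{2}\right)^n + \left(- \frac{5}{2} - \frac{7 \sqrt{57}}{38}\right)\left(\frac{3}{2} - \frac{\sqrt{57}}{2}\right)^n.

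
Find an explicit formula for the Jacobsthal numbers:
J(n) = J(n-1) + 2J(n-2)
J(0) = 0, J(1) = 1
This is the Jacobsthal sequence.
Characteristic equation: x² - x - 2 = 0; roots r₁ = 2, r₂ = -1.
General: J(n) = A·r₁^n + B·r₂^n. Solving with J(0)=0, J(1)=1 gives A = \frac{1}{3}, B = - \frac{1}{3}.
So J(n) = - \frac{\left(-1\right)^{n}}{3} + \frac{2^{n}}{3}.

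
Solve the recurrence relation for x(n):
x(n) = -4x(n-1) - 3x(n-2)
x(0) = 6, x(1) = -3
Characteristic equation: x² + 4x + 3 = 0, which factors as (x - (-3))(x - (-1)) = 0.
Roots r₁ = -3, r₂ = -1 (distinct).
General solution: x(n) = A·(-3)^n + B·(-1)^n.
From x(0) = 6: A + B = 6.
From x(1) = -3: -3A - B = -3.
Solving: A = - \frac{3}{2}, B = \frac{15}{2}.
So x(n) = \frac{15 \left(-1\right)^{n}}{2} - \frac{3 \left(-3\right)^{n}}{2}.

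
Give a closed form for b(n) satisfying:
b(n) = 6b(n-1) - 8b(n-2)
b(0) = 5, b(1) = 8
Characteristic equation: x² - 6x + 8 = 0, which factors as (x - (4))(x - (2)) = 0.
Roots r₁ = 4, r₂ = 2 (distinct).
General solution: b(n) = A·(4)^n + B·(2)^n.
From b(0) = 5: A + B = 5.
From b(1) = 8: 4A + 2B = 8.
Solving: A = -1, B = 6.
So b(n) = 6 \cdot 2^{n} - 4^{n}.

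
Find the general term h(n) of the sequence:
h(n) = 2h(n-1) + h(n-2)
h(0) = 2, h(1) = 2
Characteristic equation: x² - 2x - 1 = 0.
Discriminant Δ = (2)² + 4·(1) = 8.
Roots r₁,₂ = (2 ± √8)/2, so r₁ = 1 + \sqrt{2}, r₂ = 1 - \sqrt{2}.
General solution: h(n) = A·r₁^n + B·r₂^n.
From the initial conditions, A + B = 2 and r₁A + r₂B = 2.
Since r₁ - r₂ = √8: A = (2 - (2)r₂)/√8 = 1, and B = 2 - A = 1.
So h(n) = \left(1\right)\left(1 + \sqrt{2}\right)^n + \left(1\right)\left(1 - \sqrt{2}\right)^n.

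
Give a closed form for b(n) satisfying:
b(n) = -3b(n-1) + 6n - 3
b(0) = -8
First-order linear with linear forcing.
Homogeneous solution: b_h(n) = A·(-3)^n.
Try particular b_p(n) = pn + q. Substituting:
  pn + q = -3(p(n-1) + q) + 6n - 3.
Matching the n-coefficient: p = -3p + 6 ⇒ p = \frac{3}{2}.
Matching constants: q = 3p - 3q - 3 ⇒ q = \frac{3}{8}.
General: b(n) = A·(-3)^n + \frac{3 n}{2} + \frac{3}{8}.
Apply b(0) = -8: A + \frac{3}{8} = -8 ⇒ A = - \frac{67}{8}.
So b(n) = - \frac{67 \left(-3\right)^{n}}{8} + \frac{3 n}{2} + \frac{3}{8}.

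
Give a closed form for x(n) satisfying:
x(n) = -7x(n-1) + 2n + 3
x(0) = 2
First-order linear with linear forcing.
Homogeneous solution: x_h(n) = A·(-7)^n.
Try particular x_p(n) = pn + q. Substituting:
  pn + q = -7(p(n-1) + q) + 2n + 3.
Matching the n-coefficient: p = -7p + 2 ⇒ p = \frac{1}{4}.
Matching constants: q = 7p - 7q + 3 ⇒ q = \frac{19}{32}.
General: x(n) = A·(-7)^n + \frac{n}{4} + \frac{19}{32}.
Apply x(0) = 2: A + \frac{19}{32} = 2 ⇒ A = \frac{45}{32}.
So x(n) = \frac{45 \left(-7\right)^{n}}{32} + \frac{n}{4} + \frac{19}{32}.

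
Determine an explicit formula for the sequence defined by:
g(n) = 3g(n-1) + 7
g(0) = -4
First-order linear non-homogeneous.
Homogeneous solution: g_h(n) = A·(3)^n.
Try constant particular solution g_p = K: K = 3K + 7 ⇒ K = - \frac{7}{2}.
General: g(n) = A·(3)^n - \frac{7}{2}.
Apply g(0) = -4: A - \frac{7}{2} = -4 ⇒ A = - \frac{1}{2}.
So g(n) = - \frac{3^{n}}{2} - \frac{7}{2}.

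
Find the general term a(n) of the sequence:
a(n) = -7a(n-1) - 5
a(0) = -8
First-order linear non-homogeneous.
Homogeneous solution: a_h(n) = A·(-7)^n.
Try constant particular solution a_p = K: K = -7K - 5 ⇒ K = - \frac{5}{8}.
General: a(n) = A·(-7)^n - \frac{5}{8}.
Apply a(0) = -8: A - \frac{5}{8} = -8 ⇒ A = - \frac{59}{8}.
So a(n) = - \frac{59 \left(-7\right)^{n}}{8} - \frac{5}{8}.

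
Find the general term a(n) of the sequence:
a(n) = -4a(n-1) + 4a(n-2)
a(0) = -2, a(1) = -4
Characteristic equation: x² + 4x - 4 = 0.
Discriminant Δ = (-4)² + 4·(4) = 32.
Roots r₁,₂ = (-4 ± √32)/2, so r₁ = -2 + 2 \sqrt{2}, r₂ = - 2 \sqrt{2} - 2.
General solution: a(n) = A·r₁^n + B·r₂^n.
From the initial conditions, A + B = -2 and r₁A + r₂B = -4.
Since r₁ - r₂ = √32: A = (-4 - (-2)r₂)/√32 = - \sqrt{2} - 1, and B = -2 - A = -1 + \sqrt{2}.
So a(n) = \left(- \sqrt{2} - 1\right)\left(-2 + 2 \sqrt{2}\right)^n + \left(-1 + \sqrt{2}\right)\left(- 2 \sqrt{2} - 2\right)^n.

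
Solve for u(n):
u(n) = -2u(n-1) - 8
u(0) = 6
First-order linear non-homogeneous.
Homogeneous solution: u_h(n) = A·(-2)^n.
Try constant particular solution u_p = K: K = -2K - 8 ⇒ K = - \frac{8}{3}.
General: u(n) = A·(-2)^n - \frac{8}{3}.
Apply u(0) = 6: A - \frac{8}{3} = 6 ⇒ A = \frac{26}{3}.
So u(n) = \frac{26 \left(-2\right)^{n}}{3} - \frac{8}{3}.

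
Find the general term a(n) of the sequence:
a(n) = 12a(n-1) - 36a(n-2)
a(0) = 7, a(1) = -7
Characteristic equation: x² - 12x + 36 = 0, which is (x - (6))².
Repeated root r = 6.
General solution: a(n) = (A + Bn)·(6)^n.
From a(0) = 7: A = 7.
From a(1) = -7: (A + B)·(6) = -7 ⇒ B = - \frac{49}{6}.
So a(n) = \left(7 - \frac{49 n}{6}\right) \cdot (6)^n.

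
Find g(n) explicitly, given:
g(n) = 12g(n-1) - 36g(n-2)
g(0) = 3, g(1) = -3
Characteristic equation: x² - 12x + 36 = 0, which is (x - (6))².
Repeated root r = 6.
General solution: g(n) = (A + Bn)·(6)^n.
From g(0) = 3: A = 3.
From g(1) = -3: (A + B)·(6) = -3 ⇒ B = - \frac{7}{2}.
So g(n) = \left(3 - \frac{7 n}{2}\right) \cdot (6)^n.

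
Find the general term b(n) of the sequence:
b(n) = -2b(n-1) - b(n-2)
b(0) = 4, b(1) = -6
Characteristic equation: x² + 2x + 1 = 0, which is (x - (-1))².
Repeated root r = -1.
General solution: b(n) = (A + Bn)·(-1)^n.
From b(0) = 4: A = 4.
From b(1) = -6: (A + B)·(-1) = -6 ⇒ B = 2.
So b(n) = \left(2 n + 4\right) \cdot (-1)^n.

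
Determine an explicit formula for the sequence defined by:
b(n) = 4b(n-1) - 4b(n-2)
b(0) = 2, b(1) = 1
Characteristic equation: x² - 4x + 4 = 0, which is (x - (2))².
Repeated root r = 2.
General solution: b(n) = (A + Bn)·(2)^n.
From b(0) = 2: A = 2.
From b(1) = 1: (A + B)·(2) = 1 ⇒ B = - \frac{3}{2}.
So b(n) = \left(2 - \frac{3 n}{2}\right) \cdot (2)^n.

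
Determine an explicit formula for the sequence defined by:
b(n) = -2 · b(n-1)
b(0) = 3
Pure geometric recurrence with ratio -2.
By induction b(n) = b(0) · (-2)^n = 3 \left(-2\right)^{n}.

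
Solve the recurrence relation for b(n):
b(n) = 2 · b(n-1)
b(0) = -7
Pure geometric recurrence with ratio 2.
By induction b(n) = b(0) · (2)^n = - 7 \cdot 2^{n}.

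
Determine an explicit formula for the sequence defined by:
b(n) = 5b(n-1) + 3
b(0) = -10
First-order linear non-homogeneous.
Homogeneous solution: b_h(n) = A·(5)^n.
Try constant particular solution b_p = K: K = 5K + 3 ⇒ K = - \frac{3}{4}.
General: b(n) = A·(5)^n - \frac{3}{4}.
Apply b(0) = -10: A - \frac{3}{4} = -10 ⇒ A = - \frac{37}{4}.
So b(n) = - \frac{37 \cdot 5^{n}}{4} - \frac{3}{4}.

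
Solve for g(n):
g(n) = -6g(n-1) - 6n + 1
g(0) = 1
First-order linear with linear forcing.
Homogeneous solution: g_h(n) = A·(-6)^n.
Try particular g_p(n) = pn + q. Substituting:
  pn + q = -6(p(n-1) + q) - 6n + 1.
Matching the n-coefficient: p = -6p - 6 ⇒ p = - \frac{6}{7}.
Matching constants: q = 6p - 6q + 1 ⇒ q = - \frac{29}{49}.
General: g(n) = A·(-6)^n - \frac{6 n}{7} - \frac{29}{49}.
Apply g(0) = 1: A - \frac{29}{49} = 1 ⇒ A = \frac{78}{49}.
So g(n) = \frac{78 \left(-6\right)^{n}}{49} - \frac{6 n}{7} - \frac{29}{49}.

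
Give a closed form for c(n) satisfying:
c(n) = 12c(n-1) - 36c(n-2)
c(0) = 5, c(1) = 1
Characteristic equation: x² - 12x + 36 = 0, which is (x - (6))².
Repeated root r = 6.
General solution: c(n) = (A + Bn)·(6)^n.
From c(0) = 5: A = 5.
From c(1) = 1: (A + B)·(6) = 1 ⇒ B = - \frac{29}{6}.
So c(n) = \left(5 - \frac{29 n}{6}\right) \cdot (6)^n.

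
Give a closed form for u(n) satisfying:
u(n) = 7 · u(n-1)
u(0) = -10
Pure geometric recurrence with ratio 7.
By induction u(n) = u(0) · (7)^n = - 10 \cdot 7^{n}.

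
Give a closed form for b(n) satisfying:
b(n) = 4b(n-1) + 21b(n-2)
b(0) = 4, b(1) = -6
Characteristic equation: x² - 4x - 21 = 0, which factors as (x - (7))(x - (-3)) = 0.
Roots r₁ = 7, r₂ = -3 (distinct).
General solution: b(n) = A·(7)^n + B·(-3)^n.
From b(0) = 4: A + B = 4.
From b(1) = -6: 7A - 3B = -6.
Solving: A = \frac{3}{5}, B = \frac{17}{5}.
So b(n) = \frac{17 \left(-3\right)^{n}}{5} + \frac{3 \cdot 7^{n}}{5}.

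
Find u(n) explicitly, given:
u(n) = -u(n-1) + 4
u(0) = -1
First-order linear non-homogeneous.
Homogeneous solution: u_h(n) = A·(-1)^n.
Try constant particular solution u_p = K: K = -K + 4 ⇒ K = 2.
General: u(n) = A·(-1)^n + 2.
Apply u(0) = -1: A + 2 = -1 ⇒ A = -3.
So u(n) = 2 - 3 \left(-1\right)^{n}.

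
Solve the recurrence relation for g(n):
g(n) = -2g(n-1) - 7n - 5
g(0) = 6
First-order linear with linear forcing.
Homogeneous solution: g_h(n) = A·(-2)^n.
Try particular g_p(n) = pn + q. Substituting:
  pn + q = -2(p(n-1) + q) - 7n - 5.
Matching the n-coefficient: p = -2p - 7 ⇒ p = - \frac{7}{3}.
Matching constants: q = 2p - 2q - 5 ⇒ q = - \frac{29}{9}.
General: g(n) = A·(-2)^n - \frac{7 n}{3} - \frac{29}{9}.
Apply g(0) = 6: A - \frac{29}{9} = 6 ⇒ A = \frac{83}{9}.
So g(n) = \frac{83 \left(-2\right)^{n}}{9} - \frac{7 n}{3} - \frac{29}{9}.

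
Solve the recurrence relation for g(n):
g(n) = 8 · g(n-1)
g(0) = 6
Pure geometric recurrence with ratio 8.
By induction g(n) = g(0) · (8)^n = 6 \cdot 8^{n}.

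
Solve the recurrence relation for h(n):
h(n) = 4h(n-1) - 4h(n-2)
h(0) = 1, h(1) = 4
Characteristic equation: x² - 4x + 4 = 0, which is (x - (2))².
Repeated root r = 2.
General solution: h(n) = (A + Bn)·(2)^n.
From h(0) = 1: A = 1.
From h(1) = 4: (A + B)·(2) = 4 ⇒ B = 1.
So h(n) = \left(n + 1\right) \cdot (2)^n.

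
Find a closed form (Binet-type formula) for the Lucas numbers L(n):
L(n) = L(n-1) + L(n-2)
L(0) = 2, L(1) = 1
This is the Lucas sequence.
Characteristic equation: x² - x - 1 = 0; roots r₁ = \frac{1}{2} + \frac{\sqrt{5}}{2}, r₂ = \frac{1}{2} - \frac{\sqrt{5}}{2}.
General: L(n) = A·r₁^n + B·r₂^n. Solving with L(0)=2, L(1)=1 gives A = 1, B = 1.
So L(n) = 2^{- n} \left(\left(1 - \sqrt{5}\right)^{n} + \left(1 + \sqrt{5}\right)^{n}\right).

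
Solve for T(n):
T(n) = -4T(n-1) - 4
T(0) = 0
First-order linear non-homogeneous.
Homogeneous solution: T_h(n) = A·(-4)^n.
Try constant particular solution T_p = K: K = -4K - 4 ⇒ K = - \frac{4}{5}.
General: T(n) = A·(-4)^n - \frac{4}{5}.
Apply T(0) = 0: A - \frac{4}{5} = 0 ⇒ A = \frac{4}{5}.
So T(n) = \frac{4 \left(-4\right)^{n}}{5} - \frac{4}{5}.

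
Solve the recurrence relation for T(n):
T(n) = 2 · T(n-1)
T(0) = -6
Pure geometric recurrence with ratio 2.
By induction T(n) = T(0) · (2)^n = - 6 \cdot 2^{n}.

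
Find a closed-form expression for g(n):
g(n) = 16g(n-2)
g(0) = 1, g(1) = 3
Characteristic equation: x² - 16 = 0, which factors as (x - (-4))(x - (4)) = 0.
Roots r₁ = -4, r₂ = 4 (distinct).
General solution: g(n) = A·(-4)^n + B·(4)^n.
From g(0) = 1: A + B = 1.
From g(1) = 3: -4A + 4B = 3.
Solving: A = \frac{1}{8}, B = \frac{7}{8}.
So g(n) = \frac{\left(-4\right)^{n}}{8} + \frac{7 \cdot 4^{n}}{8}.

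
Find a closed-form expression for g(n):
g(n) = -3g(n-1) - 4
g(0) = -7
First-order linear non-homogeneous.
Homogeneous solution: g_h(n) = A·(-3)^n.
Try constant particular solution g_p = K: K = -3K - 4 ⇒ K = -1.
General: g(n) = A·(-3)^n - 1.
Apply g(0) = -7: A - 1 = -7 ⇒ A = -6.
So g(n) = - 6 \left(-3\right)^{n} - 1.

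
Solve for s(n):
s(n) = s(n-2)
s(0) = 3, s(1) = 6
Characteristic equation: x² - 1 = 0, which factors as (x - (1))(x - (-1)) = 0.
Roots r₁ = 1, r₂ = -1 (distinct).
General solution: s(n) = A·(1)^n + B·(-1)^n.
From s(0) = 3: A + B = 3.
From s(1) = 6: A - B = 6.
Solving: A = \frac{9}{2}, B = - \frac{3}{2}.
So s(n) = \frac{9}{2} - \frac{3 \left(-1\right)^{n}}{2}.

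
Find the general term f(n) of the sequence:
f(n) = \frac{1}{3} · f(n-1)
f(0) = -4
Pure geometric recurrence with ratio \frac{1}{3}.
By induction f(n) = f(0) · (\frac{1}{3})^n = - 4 \cdot 3^{- n}.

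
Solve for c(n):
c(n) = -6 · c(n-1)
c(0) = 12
Pure geometric recurrence with ratio -6.
By induction c(n) = c(0) · (-6)^n = 12 \left(-6\right)^{n}.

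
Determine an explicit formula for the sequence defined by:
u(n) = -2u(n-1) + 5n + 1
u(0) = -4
First-order linear with linear forcing.
Homogeneous solution: u_h(n) = A·(-2)^n.
Try particular u_p(n) = pn + q. Substituting:
  pn + q = -2(p(n-1) + q) + 5n + 1.
Matching the n-coefficient: p = -2p + 5 ⇒ p = \frac{5}{3}.
Matching constants: q = 2p - 2q + 1 ⇒ q = \frac{13}{9}.
General: u(n) = A·(-2)^n + \frac{5 n}{3} + \frac{13}{9}.
Apply u(0) = -4: A + \frac{13}{9} = -4 ⇒ A = - \frac{49}{9}.
So u(n) = - \frac{49 \left(-2\right)^{n}}{9} + \frac{5 n}{3} + \frac{13}{9}.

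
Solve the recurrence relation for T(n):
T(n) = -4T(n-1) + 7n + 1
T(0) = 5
First-order linear with linear forcing.
Homogeneous solution: T_h(n) = A·(-4)^n.
Try particular T_p(n) = pn + q. Substituting:
  pn + q = -4(p(n-1) + q) + 7n + 1.
Matching the n-coefficient: p = -4p + 7 ⇒ p = \frac{7}{5}.
Matching constants: q = 4p - 4q + 1 ⇒ q = \frac{33}{25}.
General: T(n) = A·(-4)^n + \frac{7 n}{5} + \frac{33}{25}.
Apply T(0) = 5: A + \frac{33}{25} = 5 ⇒ A = \frac{92}{25}.
So T(n) = \frac{92 \left(-4\right)^{n}}{25} + \frac{7 n}{5} + \frac{33}{25}.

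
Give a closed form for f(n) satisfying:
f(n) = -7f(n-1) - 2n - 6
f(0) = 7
First-order linear with linear forcing.
Homogeneous solution: f_h(n) = A·(-7)^n.
Try particular f_p(n) = pn + q. Substituting:
  pn + q = -7(p(n-1) + q) - 2n - 6.
Matching the n-coefficient: p = -7p - 2 ⇒ p = - \frac{1}{4}.
Matching constants: q = 7p - 7q - 6 ⇒ q = - \frac{31}{32}.
General: f(n) = A·(-7)^n - \frac{n}{4} - \frac{31}{32}.
Apply f(0) = 7: A - \frac{31}{32} = 7 ⇒ A = \frac{255}{32}.
So f(n) = \frac{255 \left(-7\right)^{n}}{32} - \frac{n}{4} - \frac{31}{32}.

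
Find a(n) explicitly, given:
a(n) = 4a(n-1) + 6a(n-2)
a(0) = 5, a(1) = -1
Characteristic equation: x² - 4x - 6 = 0.
Discriminant Δ = (4)² + 4·(6) = 40.
Roots r₁,₂ = (4 ± √40)/2, so r₁ = 2 + \sqrt{10}, r₂ = 2 - \sqrt{10}.
General solution: a(n) = A·r₁^n + B·r₂^n.
From the initial conditions, A + B = 5 and r₁A + r₂B = -1.
Since r₁ - r₂ = √40: A = (-1 - (5)r₂)/√40 = \frac{5}{2} - \frac{11 \sqrt{10}}{20}, and B = 5 - A = \frac{11 \sqrt{10}}{20} + \frac{5}{2}.
So a(n) = \left(\frac{5}{2} - \frac{11 \sqrt{10}}{20}\right)\left(2 + \sqrt{10}\right)^n + \left(\frac{11 \sqrt{10}}{20} + \frac{5}{2}\right)\left(2 - \sqrt{10}\right)^n.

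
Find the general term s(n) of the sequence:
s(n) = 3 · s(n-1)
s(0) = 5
Pure geometric recurrence with ratio 3.
By induction s(n) = s(0) · (3)^n = 5 \cdot 3^{n}.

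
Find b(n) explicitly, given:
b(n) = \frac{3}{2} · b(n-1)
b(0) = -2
Pure geometric recurrence with ratio \frac{3}{2}.
By induction b(n) = b(0) · (\frac{3}{2})^n = - 2 \left(\frac{3}{2}\right)^{n}.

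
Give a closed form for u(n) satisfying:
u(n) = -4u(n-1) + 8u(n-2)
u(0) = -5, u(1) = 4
Characteristic equation: x² + 4x - 8 = 0.
Discriminant Δ = (-4)² + 4·(8) = 48.
Roots r₁,₂ = (-4 ± √48)/2, so r₁ = -2 + 2 \sqrt{3}, r₂ = - 2 \sqrt{3} - 2.
General solution: u(n) = A·r₁^n + B·r₂^n.
From the initial conditions, A + B = -5 and r₁A + r₂B = 4.
Since r₁ - r₂ = √48: A = (4 - (-5)r₂)/√48 = - \frac{5}{2} - \frac{\sqrt{3}}{2}, and B = -5 - A = - \frac{5}{2} + \frac{\sqrt{3}}{2}.
So u(n) = \left(- \frac{5}{2} - \frac{\sqrt{3}}{2}\right)\left(-2 + 2 \sqrt{3}\right)^n + \left(- \frac{5}{2} + \frac{\sqrt{3}}{2}\right)\left(- 2 \sqrt{3} - 2\right)^n.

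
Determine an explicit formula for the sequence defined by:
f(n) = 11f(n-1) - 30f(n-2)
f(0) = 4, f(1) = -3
Characteristic equation: x² - 11x + 30 = 0, which factors as (x - (5))(x - (6)) = 0.
Roots r₁ = 5, r₂ = 6 (distinct).
General solution: f(n) = A·(5)^n + B·(6)^n.
From f(0) = 4: A + B = 4.
From f(1) = -3: 5A + 6B = -3.
Solving: A = 27, B = -23.
So f(n) = 27 \cdot 5^{n} - 23 \cdot 6^{n}.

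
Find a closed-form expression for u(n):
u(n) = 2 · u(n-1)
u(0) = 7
Pure geometric recurrence with ratio 2.
By induction u(n) = u(0) · (2)^n = 7 \cdot 2^{n}.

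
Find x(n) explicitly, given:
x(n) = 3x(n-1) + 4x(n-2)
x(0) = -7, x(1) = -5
Characteristic equation: x² - 3x - 4 = 0, which factors as (x - (-1))(x - (4)) = 0.
Roots r₁ = -1, r₂ = 4 (distinct).
General solution: x(n) = A·(-1)^n + B·(4)^n.
From x(0) = -7: A + B = -7.
From x(1) = -5: -A + 4B = -5.
Solving: A = - \frac{23}{5}, B = - \frac{12}{5}.
So x(n) = - \frac{23 \left(-1\right)^{n}}{5} - \frac{12 \cdot 4^{n}}{5}.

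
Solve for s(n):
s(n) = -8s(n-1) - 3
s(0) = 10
First-order linear non-homogeneous.
Homogeneous solution: s_h(n) = A·(-8)^n.
Try constant particular solution s_p = K: K = -8K - 3 ⇒ K = - \frac{1}{3}.
General: s(n) = A·(-8)^n - \frac{1}{3}.
Apply s(0) = 10: A - \frac{1}{3} = 10 ⇒ A = \frac{31}{3}.
So s(n) = \frac{31 \left(-8\right)^{n}}{3} - \frac{1}{3}.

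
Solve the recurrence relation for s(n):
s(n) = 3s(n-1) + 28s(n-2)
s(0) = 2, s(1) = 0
Characteristic equation: x² - 3x - 28 = 0, which factors as (x - (7))(x - (-4)) = 0.
Roots r₁ = 7, r₂ = -4 (distinct).
General solution: s(n) = A·(7)^n + B·(-4)^n.
From s(0) = 2: A + B = 2.
From s(1) = 0: 7A - 4B = 0.
Solving: A = \frac{8}{11}, B = \frac{14}{11}.
So s(n) = \frac{14 \left(-4\right)^{n}}{11} + \frac{8 \cdot 7^{n}}{11}.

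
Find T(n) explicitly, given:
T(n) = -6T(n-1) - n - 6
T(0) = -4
First-order linear with linear forcing.
Homogeneous solution: T_h(n) = A·(-6)^n.
Try particular T_p(n) = pn + q. Substituting:
  pn + q = -6(p(n-1) + q) - n - 6.
Matching the n-coefficient: p = -6p - 1 ⇒ p = - \frac{1}{7}.
Matching constants: q = 6p - 6q - 6 ⇒ q = - \frac{48}{49}.
General: T(n) = A·(-6)^n - \frac{n}{7} - \frac{48}{49}.
Apply T(0) = -4: A - \frac{48}{49} = -4 ⇒ A = - \frac{148}{49}.
So T(n) = - \frac{148 \left(-6\right)^{n}}{49} - \frac{n}{7} - \frac{48}{49}.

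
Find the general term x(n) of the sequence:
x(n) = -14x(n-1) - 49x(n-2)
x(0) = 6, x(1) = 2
Characteristic equation: x² + 14x + 49 = 0, which is (x - (-7))².
Repeated root r = -7.
General solution: x(n) = (A + Bn)·(-7)^n.
From x(0) = 6: A = 6.
From x(1) = 2: (A + B)·(-7) = 2 ⇒ B = - \frac{44}{7}.
So x(n) = \left(6 - \frac{44 n}{7}\right) \cdot (-7)^n.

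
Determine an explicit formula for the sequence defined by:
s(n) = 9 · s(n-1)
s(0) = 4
Pure geometric recurrence with ratio 9.
By induction s(n) = s(0) · (9)^n = 4 \cdot 9^{n}.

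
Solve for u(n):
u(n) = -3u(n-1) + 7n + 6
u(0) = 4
First-order linear with linear forcing.
Homogeneous solution: u_h(n) = A·(-3)^n.
Try particular u_p(n) = pn + q. Substituting:
  pn + q = -3(p(n-1) + q) + 7n + 6.
Matching the n-coefficient: p = -3p + 7 ⇒ p = \frac{7}{4}.
Matching constants: q = 3p - 3q + 6 ⇒ q = \frac{45}{16}.
General: u(n) = A·(-3)^n + \frac{7 n}{4} + \frac{45}{16}.
Apply u(0) = 4: A + \frac{45}{16} = 4 ⇒ A = \frac{19}{16}.
So u(n) = \frac{19 \left(-3\right)^{n}}{16} + \frac{7 n}{4} + \frac{45}{16}.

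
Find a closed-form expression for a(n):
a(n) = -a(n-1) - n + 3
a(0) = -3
First-order linear with linear forcing.
Homogeneous solution: a_h(n) = A·(-1)^n.
Try particular a_p(n) = pn + q. Substituting:
  pn + q = -(p(n-1) + q) - n + 3.
Matching the n-coefficient: p = -p - 1 ⇒ p = - \frac{1}{2}.
Matching constants: q = p - q + 3 ⇒ q = \frac{5}{4}.
General: a(n) = A·(-1)^n - \frac{n}{2} + \frac{5}{4}.
Apply a(0) = -3: A + \frac{5}{4} = -3 ⇒ A = - \frac{17}{4}.
So a(n) = - \frac{17 \left(-1\right)^{n}}{4} - \frac{n}{2} + \frac{5}{4}.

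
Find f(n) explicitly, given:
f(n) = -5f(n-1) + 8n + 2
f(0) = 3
First-order linear with linear forcing.
Homogeneous solution: f_h(n) = A·(-5)^n.
Try particular f_p(n) = pn + q. Substituting:
  pn + q = -5(p(n-1) + q) + 8n + 2.
Matching the n-coefficient: p = -5p + 8 ⇒ p = \frac{4}{3}.
Matching constants: q = 5p - 5q + 2 ⇒ q = \frac{13}{9}.
General: f(n) = A·(-5)^n + \frac{4 n}{3} + \frac{13}{9}.
Apply f(0) = 3: A + \frac{13}{9} = 3 ⇒ A = \frac{14}{9}.
So f(n) = \frac{14 \left(-5\right)^{n}}{9} + \frac{4 n}{3} + \frac{13}{9}.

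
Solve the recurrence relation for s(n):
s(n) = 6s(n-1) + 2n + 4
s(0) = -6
First-order linear with linear forcing.
Homogeneous solution: s_h(n) = A·(6)^n.
Try particular s_p(n) = pn + q. Substituting:
  pn + q = 6(p(n-1) + q) + 2n + 4.
Matching the n-coefficient: p = 6p + 2 ⇒ p = - \frac{2}{5}.
Matching constants: q = -6p + 6q + 4 ⇒ q = - \frac{32}{25}.
General: s(n) = A·(6)^n - \frac{2 n}{5} - \frac{32}{25}.
Apply s(0) = -6: A - \frac{32}{25} = -6 ⇒ A = - \frac{118}{25}.
So s(n) = - \frac{118 \cdot 6^{n}}{25} - \frac{2 n}{5} - \frac{32}{25}.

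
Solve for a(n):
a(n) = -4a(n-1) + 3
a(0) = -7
First-order linear non-homogeneous.
Homogeneous solution: a_h(n) = A·(-4)^n.
Try constant particular solution a_p = K: K = -4K + 3 ⇒ K = \frac{3}{5}.
General: a(n) = A·(-4)^n + \frac{3}{5}.
Apply a(0) = -7: A + \frac{3}{5} = -7 ⇒ A = - \frac{38}{5}.
So a(n) = \frac{3}{5} - \frac{38 \left(-4\right)^{n}}{5}.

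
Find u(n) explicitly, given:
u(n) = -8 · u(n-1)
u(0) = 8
Pure geometric recurrence with ratio -8.
By induction u(n) = u(0) · (-8)^n = 8 \left(-8\right)^{n}.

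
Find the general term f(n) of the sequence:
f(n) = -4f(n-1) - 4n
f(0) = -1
First-order linear with linear forcing.
Homogeneous solution: f_h(n) = A·(-4)^n.
Try particular f_p(n) = pn + q. Substituting:
  pn + q = -4(p(n-1) + q) - 4n.
Matching the n-coefficient: p = -4p - 4 ⇒ p = - \frac{4}{5}.
Matching constants: q = 4p - 4q ⇒ q = - \frac{16}{25}.
General: f(n) = A·(-4)^n - \frac{4 n}{5} - \frac{16}{25}.
Apply f(0) = -1: A - \frac{16}{25} = -1 ⇒ A = - \frac{9}{25}.
So f(n) = - \frac{9 \left(-4\right)^{n}}{25} - \frac{4 n}{5} - \frac{16}{25}.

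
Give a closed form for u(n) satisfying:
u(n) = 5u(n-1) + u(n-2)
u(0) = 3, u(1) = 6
Characteristic equation: x² - 5x - 1 = 0.
Discriminant Δ = (5)² + 4·(1) = 29.
Roots r₁,₂ = (5 ± √29)/2, so r₁ = \frac{5}{2} + \frac{\sqrt{29}}{2}, r₂ = \frac{5}{2} - \frac{\sqrt{29}}{2}.
General solution: u(n) = A·r₁^n + B·r₂^n.
From the initial conditions, A + B = 3 and r₁A + r₂B = 6.
Since r₁ - r₂ = √29: A = (6 - (3)r₂)/√29 = \frac{3}{2} - \frac{3 \sqrt{29}}{58}, and B = 3 - A = \frac{3 \sqrt{29}}{58} + \frac{3}{2}.
So u(n) = \left(\frac{3}{2} - \frac{3 \sqrt{29}}{58}\right)\left(\frac{5}{2} + \frac{\sqrt{29}}{2}\right)^n + \left(\frac{3 \sqrt{29}}{58} + \frac{3}{2}\right)\left(\frac{5}{2} - \frac{\sqrt{29}}{2}\right)^n.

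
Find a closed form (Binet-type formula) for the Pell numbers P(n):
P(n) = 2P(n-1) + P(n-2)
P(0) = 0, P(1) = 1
This is the Pell sequence.
Characteristic equation: x² - 2x - 1 = 0; roots r₁ = 1 + \sqrt{2}, r₂ = 1 - \sqrt{2}.
General: P(n) = A·r₁^n + B·r₂^n. Solving with P(0)=0, P(1)=1 gives A = \frac{\sqrt{2}}{4}, B = - \frac{\sqrt{2}}{4}.
So P(n) = \frac{\sqrt{2} \left(- \left(1 - \sqrt{2}\right)^{n} + \left(1 + \sqrt{2}\right)^{n}\right)}{4}.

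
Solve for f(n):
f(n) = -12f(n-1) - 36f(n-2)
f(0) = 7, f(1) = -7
Characteristic equation: x² + 12x + 36 = 0, which is (x - (-6))².
Repeated root r = -6.
General solution: f(n) = (A + Bn)·(-6)^n.
From f(0) = 7: A = 7.
From f(1) = -7: (A + B)·(-6) = -7 ⇒ B = - \frac{35}{6}.
So f(n) = \left(7 - \frac{35 n}{6}\right) \cdot (-6)^n.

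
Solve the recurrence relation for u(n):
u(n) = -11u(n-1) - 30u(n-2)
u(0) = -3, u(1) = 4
Characteristic equation: x² + 11x + 30 = 0, which factors as (x - (-5))(x - (-6)) = 0.
Roots r₁ = -5, r₂ = -6 (distinct).
General solution: u(n) = A·(-5)^n + B·(-6)^n.
From u(0) = -3: A + B = -3.
From u(1) = 4: -5A - 6B = 4.
Solving: A = -14, B = 11.
So u(n) = - 14 \left(-5\right)^{n} + 11 \left(-6\right)^{n}.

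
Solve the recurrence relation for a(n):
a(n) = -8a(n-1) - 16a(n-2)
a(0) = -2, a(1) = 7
Characteristic equation: x² + 8x + 16 = 0, which is (x - (-4))².
Repeated root r = -4.
General solution: a(n) = (A + Bn)·(-4)^n.
From a(0) = -2: A = -2.
From a(1) = 7: (A + B)·(-4) = 7 ⇒ B = \frac{1}{4}.
So a(n) = \left(\frac{n}{4} - 2\right) \cdot (-4)^n.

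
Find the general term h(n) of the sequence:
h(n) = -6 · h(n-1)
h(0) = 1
Pure geometric recurrence with ratio -6.
By induction h(n) = h(0) · (-6)^n = \left(-6\right)^{n}.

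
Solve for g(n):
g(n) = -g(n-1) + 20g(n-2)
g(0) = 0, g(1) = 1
Characteristic equation: x² + x - 20 = 0, which factors as (x - (-5))(x - (4)) = 0.
Roots r₁ = -5, r₂ = 4 (distinct).
General solution: g(n) = A·(-5)^n + B·(4)^n.
From g(0) = 0: A + B = 0.
From g(1) = 1: -5A + 4B = 1.
Solving: A = - \frac{1}{9}, B = \frac{1}{9}.
So g(n) = - \frac{\left(-5\right)^{n}}{9} + \frac{4^{n}}{9}.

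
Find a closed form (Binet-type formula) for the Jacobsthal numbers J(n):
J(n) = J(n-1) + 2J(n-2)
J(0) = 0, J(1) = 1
This is the Jacobsthal sequence.
Characteristic equation: x² - x - 2 = 0; roots r₁ = 2, r₂ = -1.
General: J(n) = A·r₁^n + B·r₂^n. Solving with J(0)=0, J(1)=1 gives A = \frac{1}{3}, B = - \frac{1}{3}.
So J(n) = - \frac{\left(-1\right)^{n}}{3} + \frac{2^{n}}{3}.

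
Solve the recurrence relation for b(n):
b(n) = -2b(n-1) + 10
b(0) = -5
First-order linear non-homogeneous.
Homogeneous solution: b_h(n) = A·(-2)^n.
Try constant particular solution b_p = K: K = -2K + 10 ⇒ K = \frac{10}{3}.
General: b(n) = A·(-2)^n + \frac{10}{3}.
Apply b(0) = -5: A + \frac{10}{3} = -5 ⇒ A = - \frac{25}{3}.
So b(n) = \frac{10}{3} - \frac{25 \left(-2\right)^{n}}{3}.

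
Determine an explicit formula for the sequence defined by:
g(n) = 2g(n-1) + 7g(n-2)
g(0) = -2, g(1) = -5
Characteristic equation: x² - 2x - 7 = 0.
Discriminant Δ = (2)² + 4·(7) = 32.
Roots r₁,₂ = (2 ± √32)/2, so r₁ = 1 + 2 \sqrt{2}, r₂ = 1 - 2 \sqrt{2}.
General solution: g(n) = A·r₁^n + B·r₂^n.
From the initial conditions, A + B = -2 and r₁A + r₂B = -5.
Since r₁ - r₂ = √32: A = (-5 - (-2)r₂)/√32 = -1 - \frac{3 \sqrt{2}}{8}, and B = -2 - A = -1 + \frac{3 \sqrt{2}}{8}.
So g(n) = \left(-1 - \frac{3 \sqrt{2}}{8}\right)\left(1 + 2 \sqrt{2}\right)^n + \left(-1 + \frac{3 \sqrt{2}}{8}\right)\left(1 - 2 \sqrt{2}\right)^n.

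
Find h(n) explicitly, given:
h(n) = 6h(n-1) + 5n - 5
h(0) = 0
First-order linear with linear forcing.
Homogeneous solution: h_h(n) = A·(6)^n.
Try particular h_p(n) = pn + q. Substituting:
  pn + q = 6(p(n-1) + q) + 5n - 5.
Matching the n-coefficient: p = 6p + 5 ⇒ p = -1.
Matching constants: q = -6p + 6q - 5 ⇒ q = - \frac{1}{5}.
General: h(n) = A·(6)^n - n - \frac{1}{5}.
Apply h(0) = 0: A - \frac{1}{5} = 0 ⇒ A = \frac{1}{5}.
So h(n) = \frac{6^{n}}{5} - n - \frac{1}{5}.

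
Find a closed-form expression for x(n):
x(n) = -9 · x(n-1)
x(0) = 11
Pure geometric recurrence with ratio -9.
By induction x(n) = x(0) · (-9)^n = 11 \left(-9\right)^{n}.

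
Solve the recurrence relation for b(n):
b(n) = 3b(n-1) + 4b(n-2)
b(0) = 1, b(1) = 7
Characteristic equation: x² - 3x - 4 = 0, which factors as (x - (4))(x - (-1)) = 0.
Roots r₁ = 4, r₂ = -1 (distinct).
General solution: b(n) = A·(4)^n + B·(-1)^n.
From b(0) = 1: A + B = 1.
From b(1) = 7: 4A - B = 7.
Solving: A = \frac{8}{5}, B = - \frac{3}{5}.
So b(n) = - \frac{3 \left(-1\right)^{n}}{5} + \frac{8 \cdot 4^{n}}{5}.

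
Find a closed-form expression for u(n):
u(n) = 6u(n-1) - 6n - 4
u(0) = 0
First-order linear with linear forcing.
Homogeneous solution: u_h(n) = A·(6)^n.
Try particular u_p(n) = pn + q. Substituting:
  pn + q = 6(p(n-1) + q) - 6n - 4.
Matching the n-coefficient: p = 6p - 6 ⇒ p = \frac{6}{5}.
Matching constants: q = -6p + 6q - 4 ⇒ q = \frac{56}{25}.
General: u(n) = A·(6)^n + \frac{6 n}{5} + \frac{56}{25}.
Apply u(0) = 0: A + \frac{56}{25} = 0 ⇒ A = - \frac{56}{25}.
So u(n) = - \frac{56 \cdot 6^{n}}{25} + \frac{6 n}{5} + \frac{56}{25}.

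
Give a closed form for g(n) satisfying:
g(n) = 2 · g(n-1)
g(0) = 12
Pure geometric recurrence with ratio 2.
By induction g(n) = g(0) · (2)^n = 12 \cdot 2^{n}.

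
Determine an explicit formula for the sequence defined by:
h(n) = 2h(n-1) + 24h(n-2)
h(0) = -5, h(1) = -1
Characteristic equation: x² - 2x - 24 = 0, which factors as (x - (6))(x - (-4)) = 0.
Roots r₁ = 6, r₂ = -4 (distinct).
General solution: h(n) = A·(6)^n + B·(-4)^n.
From h(0) = -5: A + B = -5.
From h(1) = -1: 6A - 4B = -1.
Solving: A = - \frac{21}{10}, B = - \frac{29}{10}.
So h(n) = - \frac{29 \left(-4\right)^{n}}{10} - \frac{21 \cdot 6^{n}}{10}.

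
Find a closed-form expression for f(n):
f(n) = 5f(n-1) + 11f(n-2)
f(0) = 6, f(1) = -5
Characteristic equation: x² - 5x - 11 = 0.
Discriminant Δ = (5)² + 4·(11) = 69.
Roots r₁,₂ = (5 ± √69)/2, so r₁ = \frac{5}{2} + \frac{\sqrt{69}}{2}, r₂ = \frac{5}{2} - \frac{\sqrt{69}}{2}.
General solution: f(n) = A·r₁^n + B·r₂^n.
From the initial conditions, A + B = 6 and r₁A + r₂B = -5.
Since r₁ - r₂ = √69: A = (-5 - (6)r₂)/√69 = 3 - \frac{20 \sqrt{69}}{69}, and B = 6 - A = \frac{20 \sqrt{69}}{69} + 3.
So f(n) = \left(3 - \frac{20 \sqrt{69}}{69}\right)\left(\frac{5}{2} + \frac{\sqrt{69}}{2}\right)^n + \left(\frac{20 \sqrt{69}}{69} + 3\right)\left(\frac{5}{2} - \frac{\sqrt{69}}{2}\right)^n.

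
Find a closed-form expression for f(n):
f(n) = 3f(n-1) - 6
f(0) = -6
First-order linear non-homogeneous.
Homogeneous solution: f_h(n) = A·(3)^n.
Try constant particular solution f_p = K: K = 3K - 6 ⇒ K = 3.
General: f(n) = A·(3)^n + 3.
Apply f(0) = -6: A + 3 = -6 ⇒ A = -9.
So f(n) = 3 - 9 \cdot 3^{n}.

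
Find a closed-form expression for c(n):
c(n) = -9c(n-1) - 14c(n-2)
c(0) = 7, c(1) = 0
Characteristic equation: x² + 9x + 14 = 0, which factors as (x - (-2))(x - (-7)) = 0.
Roots r₁ = -2, r₂ = -7 (distinct).
General solution: c(n) = A·(-2)^n + B·(-7)^n.
From c(0) = 7: A + B = 7.
From c(1) = 0: -2A - 7B = 0.
Solving: A = \frac{49}{5}, B = - \frac{14}{5}.
So c(n) = \frac{49 \left(-2\right)^{n}}{5} - \frac{14 \left(-7\right)^{n}}{5}.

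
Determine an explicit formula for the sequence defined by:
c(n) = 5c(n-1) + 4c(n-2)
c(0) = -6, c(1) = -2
Characteristic equation: x² - 5x - 4 = 0.
Discriminant Δ = (5)² + 4·(4) = 41.
Roots r₁,₂ = (5 ± √41)/2, so r₁ = \frac{5}{2} + \frac{\sqrt{41}}{2}, r₂ = \frac{5}{2} - \frac{\sqrt{41}}{2}.
General solution: c(n) = A·r₁^n + B·r₂^n.
From the initial conditions, A + B = -6 and r₁A + r₂B = -2.
Since r₁ - r₂ = √41: A = (-2 - (-6)r₂)/√41 = -3 + \frac{13 \sqrt{41}}{41}, and B = -6 - A = -3 - \frac{13 \sqrt{41}}{41}.
So c(n) = \left(-3 + \frac{13 \sqrt{41}}{41}\right)\left(\frac{5}{2} + \frac{\sqrt{41}}{2}\right)^n + \left(-3 - \frac{13 \sqrt{41}}{41}\right)\left(\frac{5}{2} - \frac{\sqrt{41}}{2}\right)^n.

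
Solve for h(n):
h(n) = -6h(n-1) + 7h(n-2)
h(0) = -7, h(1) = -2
Characteristic equation: x² + 6x - 7 = 0, which factors as (x - (1))(x - (-7)) = 0.
Roots r₁ = 1, r₂ = -7 (distinct).
General solution: h(n) = A·(1)^n + B·(-7)^n.
From h(0) = -7: A + B = -7.
From h(1) = -2: A - 7B = -2.
Solving: A = - \frac{51}{8}, B = - \frac{5}{8}.
So h(n) = - \frac{5 \left(-7\right)^{n}}{8} - \frac{51}{8}.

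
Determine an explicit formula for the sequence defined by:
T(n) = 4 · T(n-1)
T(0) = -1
Pure geometric recurrence with ratio 4.
By induction T(n) = T(0) · (4)^n = - 4^{n}.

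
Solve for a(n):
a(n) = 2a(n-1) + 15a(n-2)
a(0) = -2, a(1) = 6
Characteristic equation: x² - 2x - 15 = 0, which factors as (x - (-3))(x - (5)) = 0.
Roots r₁ = -3, r₂ = 5 (distinct).
General solution: a(n) = A·(-3)^n + B·(5)^n.
From a(0) = -2: A + B = -2.
From a(1) = 6: -3A + 5B = 6.
Solving: A = -2, B = 0.
So a(n) = - 2 \left(-3\right)^{n}.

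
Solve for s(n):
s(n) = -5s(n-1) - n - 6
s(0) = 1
First-order linear with linear forcing.
Homogeneous solution: s_h(n) = A·(-5)^n.
Try particular s_p(n) = pn + q. Substituting:
  pn + q = -5(p(n-1) + q) - n - 6.
Matching the n-coefficient: p = -5p - 1 ⇒ p = - \frac{1}{6}.
Matching constants: q = 5p - 5q - 6 ⇒ q = - \frac{41}{36}.
General: s(n) = A·(-5)^n - \frac{n}{6} - \frac{41}{36}.
Apply s(0) = 1: A - \frac{41}{36} = 1 ⇒ A = \frac{77}{36}.
So s(n) = \frac{77 \left(-5\right)^{n}}{36} - \frac{n}{6} - \frac{41}{36}.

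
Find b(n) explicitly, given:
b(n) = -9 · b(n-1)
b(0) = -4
Pure geometric recurrence with ratio -9.
By induction b(n) = b(0) · (-9)^n = - 4 \left(-9\right)^{n}.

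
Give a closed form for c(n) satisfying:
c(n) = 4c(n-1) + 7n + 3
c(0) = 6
First-order linear with linear forcing.
Homogeneous solution: c_h(n) = A·(4)^n.
Try particular c_p(n) = pn + q. Substituting:
  pn + q = 4(p(n-1) + q) + 7n + 3.
Matching the n-coefficient: p = 4p + 7 ⇒ p = - \frac{7}{3}.
Matching constants: q = -4p + 4q + 3 ⇒ q = - \frac{37}{9}.
General: c(n) = A·(4)^n - \frac{7 n}{3} - \frac{37}{9}.
Apply c(0) = 6: A - \frac{37}{9} = 6 ⇒ A = \frac{91}{9}.
So c(n) = \frac{91 \cdot 4^{n}}{9} - \frac{7 n}{3} - \frac{37}{9}.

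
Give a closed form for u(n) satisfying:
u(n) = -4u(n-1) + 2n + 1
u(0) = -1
First-order linear with linear forcing.
Homogeneous solution: u_h(n) = A·(-4)^n.
Try particular u_p(n) = pn + q. Substituting:
  pn + q = -4(p(n-1) + q) + 2n + 1.
Matching the n-coefficient: p = -4p + 2 ⇒ p = \frac{2}{5}.
Matching constants: q = 4p - 4q + 1 ⇒ q = \frac{13}{25}.
General: u(n) = A·(-4)^n + \frac{2 n}{5} + \frac{13}{25}.
Apply u(0) = -1: A + \frac{13}{25} = -1 ⇒ A = - \frac{38}{25}.
So u(n) = - \frac{38 \left(-4\right)^{n}}{25} + \frac{2 n}{5} + \frac{13}{25}.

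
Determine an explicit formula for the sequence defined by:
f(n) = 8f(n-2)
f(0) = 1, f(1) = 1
Characteristic equation: x² - 8 = 0.
Discriminant Δ = (0)² + 4·(8) = 32.
Roots r₁,₂ = (0 ± √32)/2, so r₁ = 2 \sqrt{2}, r₂ = - 2 \sqrt{2}.
General solution: f(n) = A·r₁^n + B·r₂^n.
From the initial conditions, A + B = 1 and r₁A + r₂B = 1.
Since r₁ - r₂ = √32: A = (1 - (1)r₂)/√32 = \frac{\sqrt{2}}{8} + \frac{1}{2}, and B = 1 - A = \frac{1}{2} - \frac{\sqrt{2}}{8}.
So f(n) = \left(\frac{\sqrt{2}}{8} + \frac{1}{2}\right)\left(2 \sqrt{2}\right)^n + \left(\frac{1}{2} - \frac{\sqrt{2}}{8}\right)\left(- 2 \sqrt{2}\right)^n.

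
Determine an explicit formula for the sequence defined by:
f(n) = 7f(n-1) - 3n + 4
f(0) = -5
First-order linear with linear forcing.
Homogeneous solution: f_h(n) = A·(7)^n.
Try particular f_p(n) = pn + q. Substituting:
  pn + q = 7(p(n-1) + q) - 3n + 4.
Matching the n-coefficient: p = 7p - 3 ⇒ p = \frac{1}{2}.
Matching constants: q = -7p + 7q + 4 ⇒ q = - \frac{1}{12}.
General: f(n) = A·(7)^n + \frac{n}{2} - \frac{1}{12}.
Apply f(0) = -5: A - \frac{1}{12} = -5 ⇒ A = - \frac{59}{12}.
So f(n) = - \frac{59 \cdot 7^{n}}{12} + \frac{n}{2} - \frac{1}{12}.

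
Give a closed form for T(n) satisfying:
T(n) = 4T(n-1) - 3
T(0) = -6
First-order linear non-homogeneous.
Homogeneous solution: T_h(n) = A·(4)^n.
Try constant particular solution T_p = K: K = 4K - 3 ⇒ K = 1.
General: T(n) = A·(4)^n + 1.
Apply T(0) = -6: A + 1 = -6 ⇒ A = -7.
So T(n) = 1 - 7 \cdot 4^{n}.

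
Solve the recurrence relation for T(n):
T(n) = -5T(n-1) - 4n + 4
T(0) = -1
First-order linear with linear forcing.
Homogeneous solution: T_h(n) = A·(-5)^n.
Try particular T_p(n) = pn + q. Substituting:
  pn + q = -5(p(n-1) + q) - 4n + 4.
Matching the n-coefficient: p = -5p - 4 ⇒ p = - \frac{2}{3}.
Matching constants: q = 5p - 5q + 4 ⇒ q = \frac{1}{9}.
General: T(n) = A·(-5)^n - \frac{2 n}{3} + \frac{1}{9}.
Apply T(0) = -1: A + \frac{1}{9} = -1 ⇒ A = - \frac{10}{9}.
So T(n) = - \frac{10 \left(-5\right)^{n}}{9} - \frac{2 n}{3} + \frac{1}{9}.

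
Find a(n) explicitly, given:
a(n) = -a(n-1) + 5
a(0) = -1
First-order linear non-homogeneous.
Homogeneous solution: a_h(n) = A·(-1)^n.
Try constant particular solution a_p = K: K = -K + 5 ⇒ K = \frac{5}{2}.
General: a(n) = A·(-1)^n + \frac{5}{2}.
Apply a(0) = -1: A + \frac{5}{2} = -1 ⇒ A = - \frac{7}{2}.
So a(n) = \frac{5}{2} - \frac{7 \left(-1\right)^{n}}{2}.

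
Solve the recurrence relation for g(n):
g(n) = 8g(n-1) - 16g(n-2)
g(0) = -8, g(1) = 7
Characteristic equation: x² - 8x + 16 = 0, which is (x - (4))².
Repeated root r = 4.
General solution: g(n) = (A + Bn)·(4)^n.
From g(0) = -8: A = -8.
From g(1) = 7: (A + B)·(4) = 7 ⇒ B = \frac{39}{4}.
So g(n) = \left(\frac{39 n}{4} - 8\right) \cdot (4)^n.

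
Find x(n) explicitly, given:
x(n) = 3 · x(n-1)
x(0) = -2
Pure geometric recurrence with ratio 3.
By induction x(n) = x(0) · (3)^n = - 2 \cdot 3^{n}.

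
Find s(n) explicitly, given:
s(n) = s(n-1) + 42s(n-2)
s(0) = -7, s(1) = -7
Characteristic equation: x² - x - 42 = 0, which factors as (x - (7))(x - (-6)) = 0.
Roots r₁ = 7, r₂ = -6 (distinct).
General solution: s(n) = A·(7)^n + B·(-6)^n.
From s(0) = -7: A + B = -7.
From s(1) = -7: 7A - 6B = -7.
Solving: A = - \frac{49}{13}, B = - \frac{42}{13}.
So s(n) = - \frac{42 \left(-6\right)^{n}}{13} - \frac{49 \cdot 7^{n}}{13}.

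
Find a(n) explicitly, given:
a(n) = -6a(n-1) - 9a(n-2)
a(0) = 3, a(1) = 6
Characteristic equation: x² + 6x + 9 = 0, which is (x - (-3))².
Repeated root r = -3.
General solution: a(n) = (A + Bn)·(-3)^n.
From a(0) = 3: A = 3.
From a(1) = 6: (A + B)·(-3) = 6 ⇒ B = -5.
So a(n) = \left(3 - 5 n\right) \cdot (-3)^n.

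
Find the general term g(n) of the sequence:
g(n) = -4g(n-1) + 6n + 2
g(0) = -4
First-order linear with linear forcing.
Homogeneous solution: g_h(n) = A·(-4)^n.
Try particular g_p(n) = pn + q. Substituting:
  pn + q = -4(p(n-1) + q) + 6n + 2.
Matching the n-coefficient: p = -4p + 6 ⇒ p = \frac{6}{5}.
Matching constants: q = 4p - 4q + 2 ⇒ q = \frac{34}{25}.
General: g(n) = A·(-4)^n + \frac{6 n}{5} + \frac{34}{25}.
Apply g(0) = -4: A + \frac{34}{25} = -4 ⇒ A = - \frac{134}{25}.
So g(n) = - \frac{134 \left(-4\right)^{n}}{25} + \frac{6 n}{5} + \frac{34}{25}.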